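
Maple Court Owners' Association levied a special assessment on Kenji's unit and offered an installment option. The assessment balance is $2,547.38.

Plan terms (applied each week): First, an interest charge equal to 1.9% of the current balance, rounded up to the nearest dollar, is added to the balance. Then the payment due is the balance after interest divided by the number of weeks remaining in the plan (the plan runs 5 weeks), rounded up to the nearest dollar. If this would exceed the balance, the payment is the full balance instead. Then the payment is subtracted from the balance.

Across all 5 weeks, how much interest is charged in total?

Week 1: $2,547.38 +$49.00 interest = $2,596.38; pay $520.00 → $2,076.38
Week 2: $2,076.38 +$40.00 interest = $2,116.38; pay $530.00 → $1,586.38
Week 3: $1,586.38 +$31.00 interest = $1,617.38; pay $540.00 → $1,077.38
Week 4: $1,077.38 +$21.00 interest = $1,098.38; pay $550.00 → $548.38
Week 5: $548.38 +$11.00 interest = $559.38; pay $559.38 → $0.00
Total interest: $49.00 + $40.00 + $31.00 + $21.00 + $11.00 = $152.00

$152.00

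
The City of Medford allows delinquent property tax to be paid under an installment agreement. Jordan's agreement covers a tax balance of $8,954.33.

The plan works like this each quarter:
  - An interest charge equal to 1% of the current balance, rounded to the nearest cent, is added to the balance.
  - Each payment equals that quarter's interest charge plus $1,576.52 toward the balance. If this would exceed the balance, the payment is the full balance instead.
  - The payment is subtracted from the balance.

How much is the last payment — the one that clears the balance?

Quarter 1: opening $8,954.33; interest $89.54 → $9,043.87; payment $1,666.06; balance $7,377.81
Quarter 2: opening $7,377.81; interest $73.78 → $7,451.59; payment $1,650.30; balance $5,801.29
Quarter 3: opening $5,801.29; interest $58.01 → $5,859.30; payment $1,634.53; balance $4,224.77
Quarter 4: opening $4,224.77; interest $42.25 → $4,267.02; payment $1,618.77; balance $2,648.25
Quarter 5: opening $2,648.25; interest $26.48 → $2,674.73; payment $1,603.00; balance $1,071.73
Quarter 6: opening $1,071.73; interest $10.72 → $1,082.45; payment $1,082.45; balance $0.00

$1,082.45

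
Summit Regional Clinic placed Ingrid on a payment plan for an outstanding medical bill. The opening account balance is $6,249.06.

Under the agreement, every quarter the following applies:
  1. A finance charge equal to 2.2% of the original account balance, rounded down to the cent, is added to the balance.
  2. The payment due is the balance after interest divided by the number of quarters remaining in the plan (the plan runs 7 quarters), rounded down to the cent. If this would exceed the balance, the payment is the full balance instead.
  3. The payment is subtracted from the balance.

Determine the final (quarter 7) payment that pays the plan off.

Quarter 1: opening $6,249.06; interest $137.47 → $6,386.53; payment $912.36; balance $5,474.17
Quarter 2: opening $5,474.17; interest $137.47 → $5,611.64; payment $935.27; balance $4,676.37
Quarter 3: opening $4,676.37; interest $137.47 → $4,813.84; payment $962.76; balance $3,851.08
Quarter 4: opening $3,851.08; interest $137.47 → $3,988.55; payment $997.13; balance $2,991.42
Quarter 5: opening $2,991.42; interest $137.47 → $3,128.89; payment $1,042.96; balance $2,085.93
Quarter 6: opening $2,085.93; interest $137.47 → $2,223.40; payment $1,111.70; balance $1,111.70
Quarter 7: opening $1,111.70; interest $137.47 → $1,249.17; payment $1,249.17; balance $0.00

$1,249.17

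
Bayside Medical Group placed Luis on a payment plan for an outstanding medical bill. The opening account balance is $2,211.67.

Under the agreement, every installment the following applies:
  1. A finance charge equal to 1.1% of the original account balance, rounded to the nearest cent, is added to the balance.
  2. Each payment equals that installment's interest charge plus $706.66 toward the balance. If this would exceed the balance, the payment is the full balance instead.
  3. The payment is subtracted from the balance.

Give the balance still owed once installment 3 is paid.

$91.69

Installment 1: $2,211.67 +$24.33 interest = $2,236.00; pay $730.99 → $1,505.01
Installment 2: $1,505.01 +$24.33 interest = $1,529.34; pay $730.99 → $798.35
Installment 3: $798.35 +$24.33 interest = $822.68; pay $730.99 → $91.69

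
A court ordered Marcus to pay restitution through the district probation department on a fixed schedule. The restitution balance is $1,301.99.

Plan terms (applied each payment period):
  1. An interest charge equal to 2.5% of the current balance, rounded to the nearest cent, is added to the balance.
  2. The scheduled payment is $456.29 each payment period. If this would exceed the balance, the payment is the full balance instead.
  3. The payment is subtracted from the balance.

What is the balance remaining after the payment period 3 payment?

# | Opening | Interest | Payment | End bal
1 | $1,301.99 | $32.55 | $456.29 | $878.25
2 | $878.25 | $21.96 | $456.29 | $443.92
3 | $443.92 | $11.10 | $455.02 | $0.00

$0.00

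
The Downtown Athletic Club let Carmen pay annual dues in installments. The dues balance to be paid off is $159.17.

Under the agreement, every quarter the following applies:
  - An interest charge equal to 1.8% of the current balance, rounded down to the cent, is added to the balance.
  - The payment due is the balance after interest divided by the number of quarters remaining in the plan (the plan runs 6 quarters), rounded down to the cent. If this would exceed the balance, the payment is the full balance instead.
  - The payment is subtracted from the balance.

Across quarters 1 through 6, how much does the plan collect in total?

# | Opening | Interest | Payment | End bal
1 | $159.17 | $2.86 | $27.00 | $135.03
2 | $135.03 | $2.43 | $27.49 | $109.97
3 | $109.97 | $1.97 | $27.98 | $83.96
4 | $83.96 | $1.51 | $28.49 | $56.98
5 | $56.98 | $1.02 | $29.00 | $29.00
6 | $29.00 | $0.52 | $29.52 | $0.00
Total paid: $169.48

$169.48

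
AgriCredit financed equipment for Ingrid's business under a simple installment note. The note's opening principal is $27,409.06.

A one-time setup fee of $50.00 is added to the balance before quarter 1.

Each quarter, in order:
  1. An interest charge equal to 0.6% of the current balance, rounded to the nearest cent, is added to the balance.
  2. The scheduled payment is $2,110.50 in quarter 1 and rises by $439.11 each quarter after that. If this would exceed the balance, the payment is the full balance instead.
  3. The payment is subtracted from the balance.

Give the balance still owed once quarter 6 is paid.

Quarter 1: opening $27,459.06; interest $164.75 → $27,623.81; payment $2,110.50; balance $25,513.31
Quarter 2: opening $25,513.31; interest $153.08 → $25,666.39; payment $2,549.61; balance $23,116.78
Quarter 3: opening $23,116.78; interest $138.70 → $23,255.48; payment $2,988.72; balance $20,266.76
Quarter 4: opening $20,266.76; interest $121.60 → $20,388.36; payment $3,427.83; balance $16,960.53
Quarter 5: opening $16,960.53; interest $101.76 → $17,062.29; payment $3,866.94; balance $13,195.35
Quarter 6: opening $13,195.35; interest $79.17 → $13,274.52; payment $4,306.05; balance $8,968.47

$8,968.47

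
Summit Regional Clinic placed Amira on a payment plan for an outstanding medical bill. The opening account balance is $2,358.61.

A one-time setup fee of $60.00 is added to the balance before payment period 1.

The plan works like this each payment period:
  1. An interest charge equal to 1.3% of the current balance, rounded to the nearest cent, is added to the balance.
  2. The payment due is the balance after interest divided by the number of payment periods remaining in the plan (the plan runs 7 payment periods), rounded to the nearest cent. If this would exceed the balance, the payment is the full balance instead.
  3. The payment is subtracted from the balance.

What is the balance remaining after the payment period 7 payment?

$0.00

Payment period 1: opening $2,418.61; interest $31.44 → $2,450.05; payment $350.01; balance $2,100.04
Payment period 2: opening $2,100.04; interest $27.30 → $2,127.34; payment $354.56; balance $1,772.78
Payment period 3: opening $1,772.78; interest $23.05 → $1,795.83; payment $359.17; balance $1,436.66
Payment period 4: opening $1,436.66; interest $18.68 → $1,455.34; payment $363.84; balance $1,091.50
Payment period 5: opening $1,091.50; interest $14.19 → $1,105.69; payment $368.56; balance $737.13
Payment period 6: opening $737.13; interest $9.58 → $746.71; payment $373.36; balance $373.35
Payment period 7: opening $373.35; interest $4.85 → $378.20; payment $378.20; balance $0.00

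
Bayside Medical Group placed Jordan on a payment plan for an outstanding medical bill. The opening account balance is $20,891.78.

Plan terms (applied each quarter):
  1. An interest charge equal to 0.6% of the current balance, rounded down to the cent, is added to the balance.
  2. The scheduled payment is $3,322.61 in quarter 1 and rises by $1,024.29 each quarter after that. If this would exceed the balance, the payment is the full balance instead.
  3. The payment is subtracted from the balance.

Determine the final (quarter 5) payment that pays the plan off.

Quarter 1: $20,891.78 +$125.35 interest = $21,017.13; pay $3,322.61 → $17,694.52
Quarter 2: $17,694.52 +$106.16 interest = $17,800.68; pay $4,346.90 → $13,453.78
Quarter 3: $13,453.78 +$80.72 interest = $13,534.50; pay $5,371.19 → $8,163.31
Quarter 4: $8,163.31 +$48.97 interest = $8,212.28; pay $6,395.48 → $1,816.80
Quarter 5: $1,816.80 +$10.90 interest = $1,827.70; pay $1,827.70 → $0.00

$1,827.70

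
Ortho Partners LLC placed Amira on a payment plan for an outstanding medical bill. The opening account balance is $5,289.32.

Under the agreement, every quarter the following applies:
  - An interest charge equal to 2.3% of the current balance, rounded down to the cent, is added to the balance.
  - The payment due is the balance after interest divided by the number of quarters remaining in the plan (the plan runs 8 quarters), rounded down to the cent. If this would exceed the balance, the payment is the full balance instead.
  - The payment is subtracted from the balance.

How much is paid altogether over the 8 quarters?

$5,867.14

Quarter 1: opening $5,289.32; interest $121.65 → $5,410.97; payment $676.37; balance $4,734.60
Quarter 2: opening $4,734.60; interest $108.89 → $4,843.49; payment $691.92; balance $4,151.57
Quarter 3: opening $4,151.57; interest $95.48 → $4,247.05; payment $707.84; balance $3,539.21
Quarter 4: opening $3,539.21; interest $81.40 → $3,620.61; payment $724.12; balance $2,896.49
Quarter 5: opening $2,896.49; interest $66.61 → $2,963.10; payment $740.77; balance $2,222.33
Quarter 6: opening $2,222.33; interest $51.11 → $2,273.44; payment $757.81; balance $1,515.63
Quarter 7: opening $1,515.63; interest $34.85 → $1,550.48; payment $775.24; balance $775.24
Quarter 8: opening $775.24; interest $17.83 → $793.07; payment $793.07; balance $0.00
Total paid: $5,867.14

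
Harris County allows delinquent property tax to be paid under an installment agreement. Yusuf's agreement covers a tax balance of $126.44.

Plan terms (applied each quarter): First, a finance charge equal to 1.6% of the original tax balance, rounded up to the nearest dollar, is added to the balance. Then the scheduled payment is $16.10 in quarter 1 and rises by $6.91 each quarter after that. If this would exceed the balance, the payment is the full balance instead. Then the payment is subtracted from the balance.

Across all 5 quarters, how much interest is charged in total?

$15.00

Quarter 1: opening $126.44; interest $3.00 → $129.44; payment $16.10; balance $113.34
Quarter 2: opening $113.34; interest $3.00 → $116.34; payment $23.01; balance $93.33
Quarter 3: opening $93.33; interest $3.00 → $96.33; payment $29.92; balance $66.41
Quarter 4: opening $66.41; interest $3.00 → $69.41; payment $36.83; balance $32.58
Quarter 5: opening $32.58; interest $3.00 → $35.58; payment $35.58; balance $0.00
Total interest: $3.00 + $3.00 + $3.00 + $3.00 + $3.00 = $15.00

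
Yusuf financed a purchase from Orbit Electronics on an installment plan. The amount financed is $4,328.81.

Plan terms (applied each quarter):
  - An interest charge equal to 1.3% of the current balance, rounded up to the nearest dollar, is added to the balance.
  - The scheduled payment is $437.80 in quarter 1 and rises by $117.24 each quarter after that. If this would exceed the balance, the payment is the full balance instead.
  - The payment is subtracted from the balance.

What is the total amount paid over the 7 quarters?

$4,565.81

# | Opening | Interest | Payment | End bal
1 | $4,328.81 | $57.00 | $437.80 | $3,948.01
2 | $3,948.01 | $52.00 | $555.04 | $3,444.97
3 | $3,444.97 | $45.00 | $672.28 | $2,817.69
4 | $2,817.69 | $37.00 | $789.52 | $2,065.17
5 | $2,065.17 | $27.00 | $906.76 | $1,185.41
6 | $1,185.41 | $16.00 | $1,024.00 | $177.41
7 | $177.41 | $3.00 | $180.41 | $0.00
Total paid: $4,565.81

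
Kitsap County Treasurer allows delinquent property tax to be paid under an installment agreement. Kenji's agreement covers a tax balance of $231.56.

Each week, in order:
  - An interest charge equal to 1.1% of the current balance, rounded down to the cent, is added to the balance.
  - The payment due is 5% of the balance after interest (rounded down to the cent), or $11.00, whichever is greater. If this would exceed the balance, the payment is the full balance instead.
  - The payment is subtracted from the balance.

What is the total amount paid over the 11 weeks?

Week 1: opening $231.56; interest $2.54 → $234.10; payment $11.70; balance $222.40
Week 2: opening $222.40; interest $2.44 → $224.84; payment $11.24; balance $213.60
Week 3: opening $213.60; interest $2.34 → $215.94; payment $11.00; balance $204.94
Week 4: opening $204.94; interest $2.25 → $207.19; payment $11.00; balance $196.19
Week 5: opening $196.19; interest $2.15 → $198.34; payment $11.00; balance $187.34
Week 6: opening $187.34; interest $2.06 → $189.40; payment $11.00; balance $178.40
Week 7: opening $178.40; interest $1.96 → $180.36; payment $11.00; balance $169.36
Week 8: opening $169.36; interest $1.86 → $171.22; payment $11.00; balance $160.22
Week 9: opening $160.22; interest $1.76 → $161.98; payment $11.00; balance $150.98
Week 10: opening $150.98; interest $1.66 → $152.64; payment $11.00; balance $141.64
Week 11: opening $141.64; interest $1.55 → $143.19; payment $11.00; balance $132.19
Total paid: $121.94

$121.94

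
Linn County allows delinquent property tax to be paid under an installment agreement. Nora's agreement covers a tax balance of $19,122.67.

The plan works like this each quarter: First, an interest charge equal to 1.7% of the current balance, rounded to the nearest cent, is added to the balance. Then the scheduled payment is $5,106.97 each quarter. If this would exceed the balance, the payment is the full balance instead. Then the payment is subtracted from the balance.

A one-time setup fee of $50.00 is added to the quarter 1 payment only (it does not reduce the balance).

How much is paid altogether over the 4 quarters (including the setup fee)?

Quarter 1: opening $19,122.67; interest $325.09 → $19,447.76; payment $5,106.97 (+ $50.00 fee); balance $14,340.79
Quarter 2: opening $14,340.79; interest $243.79 → $14,584.58; payment $5,106.97; balance $9,477.61
Quarter 3: opening $9,477.61; interest $161.12 → $9,638.73; payment $5,106.97; balance $4,531.76
Quarter 4: opening $4,531.76; interest $77.04 → $4,608.80; payment $4,608.80; balance $0.00
Total paid: $19,979.71

$19,979.71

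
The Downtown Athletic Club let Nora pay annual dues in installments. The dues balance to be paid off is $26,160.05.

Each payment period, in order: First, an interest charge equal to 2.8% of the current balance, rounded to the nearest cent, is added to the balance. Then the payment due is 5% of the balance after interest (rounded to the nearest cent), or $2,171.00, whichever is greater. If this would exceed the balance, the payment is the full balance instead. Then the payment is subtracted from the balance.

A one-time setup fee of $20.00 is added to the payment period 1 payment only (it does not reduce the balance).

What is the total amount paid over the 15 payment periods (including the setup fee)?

Payment period 1: $26,160.05 +$732.48 interest = $26,892.53; pay $2,171.00 (+ $20.00 fee) → $24,721.53
Payment period 2: $24,721.53 +$692.20 interest = $25,413.73; pay $2,171.00 → $23,242.73
Payment period 3: $23,242.73 +$650.80 interest = $23,893.53; pay $2,171.00 → $21,722.53
Payment period 4: $21,722.53 +$608.23 interest = $22,330.76; pay $2,171.00 → $20,159.76
Payment period 5: $20,159.76 +$564.47 interest = $20,724.23; pay $2,171.00 → $18,553.23
Payment period 6: $18,553.23 +$519.49 interest = $19,072.72; pay $2,171.00 → $16,901.72
Payment period 7: $16,901.72 +$473.25 interest = $17,374.97; pay $2,171.00 → $15,203.97
Payment period 8: $15,203.97 +$425.71 interest = $15,629.68; pay $2,171.00 → $13,458.68
Payment period 9: $13,458.68 +$376.84 interest = $13,835.52; pay $2,171.00 → $11,664.52
Payment period 10: $11,664.52 +$326.61 interest = $11,991.13; pay $2,171.00 → $9,820.13
Payment period 11: $9,820.13 +$274.96 interest = $10,095.09; pay $2,171.00 → $7,924.09
Payment period 12: $7,924.09 +$221.87 interest = $8,145.96; pay $2,171.00 → $5,974.96
Payment period 13: $5,974.96 +$167.30 interest = $6,142.26; pay $2,171.00 → $3,971.26
Payment period 14: $3,971.26 +$111.20 interest = $4,082.46; pay $2,171.00 → $1,911.46
Payment period 15: $1,911.46 +$53.52 interest = $1,964.98; pay $1,964.98 → $0.00
Total paid: $32,378.98

$32,378.98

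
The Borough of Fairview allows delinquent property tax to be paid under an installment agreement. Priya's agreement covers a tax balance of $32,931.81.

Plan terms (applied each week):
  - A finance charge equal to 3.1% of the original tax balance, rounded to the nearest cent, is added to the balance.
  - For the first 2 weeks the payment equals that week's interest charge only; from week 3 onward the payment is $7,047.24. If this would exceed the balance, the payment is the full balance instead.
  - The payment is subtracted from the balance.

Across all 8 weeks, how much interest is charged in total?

$8,167.12

Week 1: $32,931.81 +$1,020.89 interest = $33,952.70; pay $1,020.89 → $32,931.81
Week 2: $32,931.81 +$1,020.89 interest = $33,952.70; pay $1,020.89 → $32,931.81
Week 3: $32,931.81 +$1,020.89 interest = $33,952.70; pay $7,047.24 → $26,905.46
Week 4: $26,905.46 +$1,020.89 interest = $27,926.35; pay $7,047.24 → $20,879.11
Week 5: $20,879.11 +$1,020.89 interest = $21,900.00; pay $7,047.24 → $14,852.76
Week 6: $14,852.76 +$1,020.89 interest = $15,873.65; pay $7,047.24 → $8,826.41
Week 7: $8,826.41 +$1,020.89 interest = $9,847.30; pay $7,047.24 → $2,800.06
Week 8: $2,800.06 +$1,020.89 interest = $3,820.95; pay $3,820.95 → $0.00
Total interest: $1,020.89 + $1,020.89 + $1,020.89 + $1,020.89 + $1,020.89 + $1,020.89 + $1,020.89 + $1,020.89 = $8,167.12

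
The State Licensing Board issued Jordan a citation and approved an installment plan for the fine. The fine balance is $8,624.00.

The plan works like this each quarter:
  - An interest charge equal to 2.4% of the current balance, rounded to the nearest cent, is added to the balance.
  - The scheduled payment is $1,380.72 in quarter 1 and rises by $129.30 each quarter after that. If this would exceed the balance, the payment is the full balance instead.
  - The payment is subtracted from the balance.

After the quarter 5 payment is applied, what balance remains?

Quarter 1: opening $8,624.00; interest $206.98 → $8,830.98; payment $1,380.72; balance $7,450.26
Quarter 2: opening $7,450.26; interest $178.81 → $7,629.07; payment $1,510.02; balance $6,119.05
Quarter 3: opening $6,119.05; interest $146.86 → $6,265.91; payment $1,639.32; balance $4,626.59
Quarter 4: opening $4,626.59; interest $111.04 → $4,737.63; payment $1,768.62; balance $2,969.01
Quarter 5: opening $2,969.01; interest $71.26 → $3,040.27; payment $1,897.92; balance $1,142.35

$1,142.35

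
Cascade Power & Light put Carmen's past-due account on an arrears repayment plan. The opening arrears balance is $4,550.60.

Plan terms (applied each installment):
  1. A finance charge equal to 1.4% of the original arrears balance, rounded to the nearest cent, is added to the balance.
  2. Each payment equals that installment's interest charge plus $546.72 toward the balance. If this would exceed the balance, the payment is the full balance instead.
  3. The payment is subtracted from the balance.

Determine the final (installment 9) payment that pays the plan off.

# | Opening | Interest | Payment | End bal
1 | $4,550.60 | $63.71 | $610.43 | $4,003.88
2 | $4,003.88 | $63.71 | $610.43 | $3,457.16
3 | $3,457.16 | $63.71 | $610.43 | $2,910.44
4 | $2,910.44 | $63.71 | $610.43 | $2,363.72
5 | $2,363.72 | $63.71 | $610.43 | $1,817.00
6 | $1,817.00 | $63.71 | $610.43 | $1,270.28
7 | $1,270.28 | $63.71 | $610.43 | $723.56
8 | $723.56 | $63.71 | $610.43 | $176.84
9 | $176.84 | $63.71 | $240.55 | $0.00

$240.55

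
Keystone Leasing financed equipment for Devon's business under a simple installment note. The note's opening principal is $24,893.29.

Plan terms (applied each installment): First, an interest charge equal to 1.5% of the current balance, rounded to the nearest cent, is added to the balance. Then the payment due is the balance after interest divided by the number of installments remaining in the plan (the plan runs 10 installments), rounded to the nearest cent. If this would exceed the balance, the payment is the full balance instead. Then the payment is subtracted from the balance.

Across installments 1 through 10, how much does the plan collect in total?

$27,042.24

# | Opening | Interest | Payment | End bal
1 | $24,893.29 | $373.40 | $2,526.67 | $22,740.02
2 | $22,740.02 | $341.10 | $2,564.57 | $20,516.55
3 | $20,516.55 | $307.75 | $2,603.04 | $18,221.26
4 | $18,221.26 | $273.32 | $2,642.08 | $15,852.50
5 | $15,852.50 | $237.79 | $2,681.72 | $13,408.57
6 | $13,408.57 | $201.13 | $2,721.94 | $10,887.76
7 | $10,887.76 | $163.32 | $2,762.77 | $8,288.31
8 | $8,288.31 | $124.32 | $2,804.21 | $5,608.42
9 | $5,608.42 | $84.13 | $2,846.28 | $2,846.27
10 | $2,846.27 | $42.69 | $2,888.96 | $0.00
Total paid: $27,042.24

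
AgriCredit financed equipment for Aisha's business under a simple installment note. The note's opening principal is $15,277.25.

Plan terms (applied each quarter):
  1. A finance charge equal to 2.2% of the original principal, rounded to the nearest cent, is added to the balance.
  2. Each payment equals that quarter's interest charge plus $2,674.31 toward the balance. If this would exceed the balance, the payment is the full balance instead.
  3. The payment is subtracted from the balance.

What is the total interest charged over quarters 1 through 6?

$2,016.60

Quarter 1: opening $15,277.25; interest $336.10 → $15,613.35; payment $3,010.41; balance $12,602.94
Quarter 2: opening $12,602.94; interest $336.10 → $12,939.04; payment $3,010.41; balance $9,928.63
Quarter 3: opening $9,928.63; interest $336.10 → $10,264.73; payment $3,010.41; balance $7,254.32
Quarter 4: opening $7,254.32; interest $336.10 → $7,590.42; payment $3,010.41; balance $4,580.01
Quarter 5: opening $4,580.01; interest $336.10 → $4,916.11; payment $3,010.41; balance $1,905.70
Quarter 6: opening $1,905.70; interest $336.10 → $2,241.80; payment $2,241.80; balance $0.00
Total interest: $336.10 + $336.10 + $336.10 + $336.10 + $336.10 + $336.10 = $2,016.60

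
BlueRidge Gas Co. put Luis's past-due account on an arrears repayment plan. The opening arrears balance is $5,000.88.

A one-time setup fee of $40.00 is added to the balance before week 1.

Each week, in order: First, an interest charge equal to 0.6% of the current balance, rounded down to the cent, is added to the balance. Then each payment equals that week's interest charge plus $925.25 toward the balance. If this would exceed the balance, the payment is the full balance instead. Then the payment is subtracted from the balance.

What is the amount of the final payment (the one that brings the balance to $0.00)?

Week 1: opening $5,040.88; interest $30.24 → $5,071.12; payment $955.49; balance $4,115.63
Week 2: opening $4,115.63; interest $24.69 → $4,140.32; payment $949.94; balance $3,190.38
Week 3: opening $3,190.38; interest $19.14 → $3,209.52; payment $944.39; balance $2,265.13
Week 4: opening $2,265.13; interest $13.59 → $2,278.72; payment $938.84; balance $1,339.88
Week 5: opening $1,339.88; interest $8.03 → $1,347.91; payment $933.28; balance $414.63
Week 6: opening $414.63; interest $2.48 → $417.11; payment $417.11; balance $0.00

$417.11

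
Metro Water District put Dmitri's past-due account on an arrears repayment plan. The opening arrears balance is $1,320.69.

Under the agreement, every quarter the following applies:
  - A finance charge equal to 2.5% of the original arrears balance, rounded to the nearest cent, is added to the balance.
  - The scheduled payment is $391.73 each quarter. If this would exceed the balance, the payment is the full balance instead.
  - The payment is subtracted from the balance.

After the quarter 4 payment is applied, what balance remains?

Quarter 1: $1,320.69 +$33.02 interest = $1,353.71; pay $391.73 → $961.98
Quarter 2: $961.98 +$33.02 interest = $995.00; pay $391.73 → $603.27
Quarter 3: $603.27 +$33.02 interest = $636.29; pay $391.73 → $244.56
Quarter 4: $244.56 +$33.02 interest = $277.58; pay $277.58 → $0.00

$0.00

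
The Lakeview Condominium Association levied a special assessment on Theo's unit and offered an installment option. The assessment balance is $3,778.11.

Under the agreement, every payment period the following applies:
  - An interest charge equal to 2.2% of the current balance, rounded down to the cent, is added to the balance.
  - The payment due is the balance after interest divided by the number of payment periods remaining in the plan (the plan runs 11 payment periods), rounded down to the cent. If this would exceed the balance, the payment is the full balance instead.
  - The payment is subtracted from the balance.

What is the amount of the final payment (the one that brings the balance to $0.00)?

Payment period 1: opening $3,778.11; interest $83.11 → $3,861.22; payment $351.02; balance $3,510.20
Payment period 2: opening $3,510.20; interest $77.22 → $3,587.42; payment $358.74; balance $3,228.68
Payment period 3: opening $3,228.68; interest $71.03 → $3,299.71; payment $366.63; balance $2,933.08
Payment period 4: opening $2,933.08; interest $64.52 → $2,997.60; payment $374.70; balance $2,622.90
Payment period 5: opening $2,622.90; interest $57.70 → $2,680.60; payment $382.94; balance $2,297.66
Payment period 6: opening $2,297.66; interest $50.54 → $2,348.20; payment $391.36; balance $1,956.84
Payment period 7: opening $1,956.84; interest $43.05 → $1,999.89; payment $399.97; balance $1,599.92
Payment period 8: opening $1,599.92; interest $35.19 → $1,635.11; payment $408.77; balance $1,226.34
Payment period 9: opening $1,226.34; interest $26.97 → $1,253.31; payment $417.77; balance $835.54
Payment period 10: opening $835.54; interest $18.38 → $853.92; payment $426.96; balance $426.96
Payment period 11: opening $426.96; interest $9.39 → $436.35; payment $436.35; balance $0.00

$436.35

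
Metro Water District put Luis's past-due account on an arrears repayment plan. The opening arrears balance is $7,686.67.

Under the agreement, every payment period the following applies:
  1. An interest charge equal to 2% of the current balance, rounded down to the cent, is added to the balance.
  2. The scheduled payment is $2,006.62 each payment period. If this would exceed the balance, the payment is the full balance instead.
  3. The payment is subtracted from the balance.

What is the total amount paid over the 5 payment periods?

$8,077.25

# | Opening | Interest | Payment | End bal
1 | $7,686.67 | $153.73 | $2,006.62 | $5,833.78
2 | $5,833.78 | $116.67 | $2,006.62 | $3,943.83
3 | $3,943.83 | $78.87 | $2,006.62 | $2,016.08
4 | $2,016.08 | $40.32 | $2,006.62 | $49.78
5 | $49.78 | $0.99 | $50.77 | $0.00
Total paid: $8,077.25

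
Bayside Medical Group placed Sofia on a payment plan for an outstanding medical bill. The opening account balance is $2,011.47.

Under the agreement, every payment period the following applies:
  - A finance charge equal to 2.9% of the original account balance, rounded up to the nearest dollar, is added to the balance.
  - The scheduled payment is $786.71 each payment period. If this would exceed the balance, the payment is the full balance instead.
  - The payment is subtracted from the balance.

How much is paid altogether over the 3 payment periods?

$2,188.47

# | Opening | Interest | Payment | End bal
1 | $2,011.47 | $59.00 | $786.71 | $1,283.76
2 | $1,283.76 | $59.00 | $786.71 | $556.05
3 | $556.05 | $59.00 | $615.05 | $0.00
Total paid: $2,188.47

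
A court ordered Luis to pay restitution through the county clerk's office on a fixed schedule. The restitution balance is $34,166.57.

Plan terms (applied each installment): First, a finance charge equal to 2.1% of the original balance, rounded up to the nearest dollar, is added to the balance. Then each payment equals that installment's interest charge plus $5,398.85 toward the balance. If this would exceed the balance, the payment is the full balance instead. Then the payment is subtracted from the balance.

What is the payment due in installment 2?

# | Opening | Interest | Payment | End bal
1 | $34,166.57 | $718.00 | $6,116.85 | $28,767.72
2 | $28,767.72 | $718.00 | $6,116.85 | $23,368.87

$6,116.85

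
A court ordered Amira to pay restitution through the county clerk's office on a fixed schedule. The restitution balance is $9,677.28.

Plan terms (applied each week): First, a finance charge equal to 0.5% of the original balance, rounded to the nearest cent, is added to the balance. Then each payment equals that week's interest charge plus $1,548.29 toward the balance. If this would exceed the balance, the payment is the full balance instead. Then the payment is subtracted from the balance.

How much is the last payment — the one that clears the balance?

$435.93

Week 1: $9,677.28 +$48.39 interest = $9,725.67; pay $1,596.68 → $8,128.99
Week 2: $8,128.99 +$48.39 interest = $8,177.38; pay $1,596.68 → $6,580.70
Week 3: $6,580.70 +$48.39 interest = $6,629.09; pay $1,596.68 → $5,032.41
Week 4: $5,032.41 +$48.39 interest = $5,080.80; pay $1,596.68 → $3,484.12
Week 5: $3,484.12 +$48.39 interest = $3,532.51; pay $1,596.68 → $1,935.83
Week 6: $1,935.83 +$48.39 interest = $1,984.22; pay $1,596.68 → $387.54
Week 7: $387.54 +$48.39 interest = $435.93; pay $435.93 → $0.00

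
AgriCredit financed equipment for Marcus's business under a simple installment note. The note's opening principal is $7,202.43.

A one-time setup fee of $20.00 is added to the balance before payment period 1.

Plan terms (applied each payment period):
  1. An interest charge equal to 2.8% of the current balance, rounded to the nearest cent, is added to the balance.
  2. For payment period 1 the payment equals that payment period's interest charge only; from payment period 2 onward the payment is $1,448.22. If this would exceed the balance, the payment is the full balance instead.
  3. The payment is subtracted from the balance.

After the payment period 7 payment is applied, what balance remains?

Payment period 1: opening $7,222.43; interest $202.23 → $7,424.66; payment $202.23; balance $7,222.43
Payment period 2: opening $7,222.43; interest $202.23 → $7,424.66; payment $1,448.22; balance $5,976.44
Payment period 3: opening $5,976.44; interest $167.34 → $6,143.78; payment $1,448.22; balance $4,695.56
Payment period 4: opening $4,695.56; interest $131.48 → $4,827.04; payment $1,448.22; balance $3,378.82
Payment period 5: opening $3,378.82; interest $94.61 → $3,473.43; payment $1,448.22; balance $2,025.21
Payment period 6: opening $2,025.21; interest $56.71 → $2,081.92; payment $1,448.22; balance $633.70
Payment period 7: opening $633.70; interest $17.74 → $651.44; payment $651.44; balance $0.00

$0.00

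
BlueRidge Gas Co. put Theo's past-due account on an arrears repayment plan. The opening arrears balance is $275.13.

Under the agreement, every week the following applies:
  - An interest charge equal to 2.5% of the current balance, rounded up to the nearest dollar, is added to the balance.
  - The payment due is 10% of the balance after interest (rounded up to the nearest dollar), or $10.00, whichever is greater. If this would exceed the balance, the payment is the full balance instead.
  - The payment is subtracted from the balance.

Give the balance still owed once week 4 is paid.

$198.13

Week 1: opening $275.13; interest $7.00 → $282.13; payment $29.00; balance $253.13
Week 2: opening $253.13; interest $7.00 → $260.13; payment $27.00; balance $233.13
Week 3: opening $233.13; interest $6.00 → $239.13; payment $24.00; balance $215.13
Week 4: opening $215.13; interest $6.00 → $221.13; payment $23.00; balance $198.13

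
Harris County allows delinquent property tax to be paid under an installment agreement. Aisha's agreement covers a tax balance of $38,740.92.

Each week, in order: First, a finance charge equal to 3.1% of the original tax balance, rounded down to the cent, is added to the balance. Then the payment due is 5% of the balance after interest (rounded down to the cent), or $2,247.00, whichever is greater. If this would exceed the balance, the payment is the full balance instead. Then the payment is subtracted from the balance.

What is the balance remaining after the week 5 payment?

Week 1: $38,740.92 +$1,200.96 interest = $39,941.88; pay $2,247.00 → $37,694.88
Week 2: $37,694.88 +$1,200.96 interest = $38,895.84; pay $2,247.00 → $36,648.84
Week 3: $36,648.84 +$1,200.96 interest = $37,849.80; pay $2,247.00 → $35,602.80
Week 4: $35,602.80 +$1,200.96 interest = $36,803.76; pay $2,247.00 → $34,556.76
Week 5: $34,556.76 +$1,200.96 interest = $35,757.72; pay $2,247.00 → $33,510.72

$33,510.72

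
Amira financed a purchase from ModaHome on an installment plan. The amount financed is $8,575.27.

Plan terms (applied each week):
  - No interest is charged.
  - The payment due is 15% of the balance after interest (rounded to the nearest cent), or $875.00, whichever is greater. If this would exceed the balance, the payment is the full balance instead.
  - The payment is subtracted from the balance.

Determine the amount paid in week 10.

Week 1: opening $8,575.27; payment $1,286.29; balance $7,288.98
Week 2: opening $7,288.98; payment $1,093.35; balance $6,195.63
Week 3: opening $6,195.63; payment $929.34; balance $5,266.29
Week 4: opening $5,266.29; payment $875.00; balance $4,391.29
Week 5: opening $4,391.29; payment $875.00; balance $3,516.29
Week 6: opening $3,516.29; payment $875.00; balance $2,641.29
Week 7: opening $2,641.29; payment $875.00; balance $1,766.29
Week 8: opening $1,766.29; payment $875.00; balance $891.29
Week 9: opening $891.29; payment $875.00; balance $16.29
Week 10: opening $16.29; payment $16.29; balance $0.00

$16.29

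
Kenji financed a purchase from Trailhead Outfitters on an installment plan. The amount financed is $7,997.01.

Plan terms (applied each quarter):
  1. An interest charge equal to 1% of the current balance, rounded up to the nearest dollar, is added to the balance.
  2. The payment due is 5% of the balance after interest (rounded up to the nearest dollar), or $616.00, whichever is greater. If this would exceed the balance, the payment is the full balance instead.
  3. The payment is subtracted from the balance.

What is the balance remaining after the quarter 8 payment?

$3,560.01

Quarter 1: $7,997.01 +$80.00 interest = $8,077.01; pay $616.00 → $7,461.01
Quarter 2: $7,461.01 +$75.00 interest = $7,536.01; pay $616.00 → $6,920.01
Quarter 3: $6,920.01 +$70.00 interest = $6,990.01; pay $616.00 → $6,374.01
Quarter 4: $6,374.01 +$64.00 interest = $6,438.01; pay $616.00 → $5,822.01
Quarter 5: $5,822.01 +$59.00 interest = $5,881.01; pay $616.00 → $5,265.01
Quarter 6: $5,265.01 +$53.00 interest = $5,318.01; pay $616.00 → $4,702.01
Quarter 7: $4,702.01 +$48.00 interest = $4,750.01; pay $616.00 → $4,134.01
Quarter 8: $4,134.01 +$42.00 interest = $4,176.01; pay $616.00 → $3,560.01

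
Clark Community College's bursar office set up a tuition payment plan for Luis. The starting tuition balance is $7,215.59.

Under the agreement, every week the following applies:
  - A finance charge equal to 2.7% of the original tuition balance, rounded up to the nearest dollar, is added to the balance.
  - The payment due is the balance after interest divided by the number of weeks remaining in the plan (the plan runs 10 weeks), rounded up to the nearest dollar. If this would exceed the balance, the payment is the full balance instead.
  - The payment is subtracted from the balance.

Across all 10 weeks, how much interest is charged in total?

# | Opening | Interest | Payment | End bal
1 | $7,215.59 | $195.00 | $742.00 | $6,668.59
2 | $6,668.59 | $195.00 | $763.00 | $6,100.59
3 | $6,100.59 | $195.00 | $787.00 | $5,508.59
4 | $5,508.59 | $195.00 | $815.00 | $4,888.59
5 | $4,888.59 | $195.00 | $848.00 | $4,235.59
6 | $4,235.59 | $195.00 | $887.00 | $3,543.59
7 | $3,543.59 | $195.00 | $935.00 | $2,803.59
8 | $2,803.59 | $195.00 | $1,000.00 | $1,998.59
9 | $1,998.59 | $195.00 | $1,097.00 | $1,096.59
10 | $1,096.59 | $195.00 | $1,291.59 | $0.00
Total interest: $195.00 + $195.00 + $195.00 + $195.00 + $195.00 + $195.00 + $195.00 + $195.00 + $195.00 + $195.00 = $1,950.00

$1,950.00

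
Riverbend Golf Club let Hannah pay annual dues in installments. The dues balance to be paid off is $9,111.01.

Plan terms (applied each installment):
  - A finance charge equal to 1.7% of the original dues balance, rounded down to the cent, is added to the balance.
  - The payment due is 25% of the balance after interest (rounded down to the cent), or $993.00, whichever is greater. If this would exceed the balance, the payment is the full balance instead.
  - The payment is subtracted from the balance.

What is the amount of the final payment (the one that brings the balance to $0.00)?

$840.94

Installment 1: $9,111.01 +$154.88 interest = $9,265.89; pay $2,316.47 → $6,949.42
Installment 2: $6,949.42 +$154.88 interest = $7,104.30; pay $1,776.07 → $5,328.23
Installment 3: $5,328.23 +$154.88 interest = $5,483.11; pay $1,370.77 → $4,112.34
Installment 4: $4,112.34 +$154.88 interest = $4,267.22; pay $1,066.80 → $3,200.42
Installment 5: $3,200.42 +$154.88 interest = $3,355.30; pay $993.00 → $2,362.30
Installment 6: $2,362.30 +$154.88 interest = $2,517.18; pay $993.00 → $1,524.18
Installment 7: $1,524.18 +$154.88 interest = $1,679.06; pay $993.00 → $686.06
Installment 8: $686.06 +$154.88 interest = $840.94; pay $840.94 → $0.00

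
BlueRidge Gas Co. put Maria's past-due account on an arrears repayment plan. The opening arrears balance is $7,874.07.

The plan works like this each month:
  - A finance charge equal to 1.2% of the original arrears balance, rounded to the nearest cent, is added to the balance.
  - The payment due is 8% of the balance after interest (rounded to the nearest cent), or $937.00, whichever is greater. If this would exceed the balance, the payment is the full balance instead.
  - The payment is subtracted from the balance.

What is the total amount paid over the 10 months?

$8,818.97

Month 1: $7,874.07 +$94.49 interest = $7,968.56; pay $937.00 → $7,031.56
Month 2: $7,031.56 +$94.49 interest = $7,126.05; pay $937.00 → $6,189.05
Month 3: $6,189.05 +$94.49 interest = $6,283.54; pay $937.00 → $5,346.54
Month 4: $5,346.54 +$94.49 interest = $5,441.03; pay $937.00 → $4,504.03
Month 5: $4,504.03 +$94.49 interest = $4,598.52; pay $937.00 → $3,661.52
Month 6: $3,661.52 +$94.49 interest = $3,756.01; pay $937.00 → $2,819.01
Month 7: $2,819.01 +$94.49 interest = $2,913.50; pay $937.00 → $1,976.50
Month 8: $1,976.50 +$94.49 interest = $2,070.99; pay $937.00 → $1,133.99
Month 9: $1,133.99 +$94.49 interest = $1,228.48; pay $937.00 → $291.48
Month 10: $291.48 +$94.49 interest = $385.97; pay $385.97 → $0.00
Total paid: $8,818.97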